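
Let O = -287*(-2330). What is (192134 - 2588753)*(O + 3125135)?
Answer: -9092401010055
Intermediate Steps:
O = 668710
(192134 - 2588753)*(O + 3125135) = (192134 - 2588753)*(668710 + 3125135) = -2396619*3793845 = -9092401010055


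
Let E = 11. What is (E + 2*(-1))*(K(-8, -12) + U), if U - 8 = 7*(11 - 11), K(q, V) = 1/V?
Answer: 285/4 ≈ 71.250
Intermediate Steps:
U = 8 (U = 8 + 7*(11 - 11) = 8 + 7*0 = 8 + 0 = 8)
(E + 2*(-1))*(K(-8, -12) + U) = (11 + 2*(-1))*(1/(-12) + 8) = (11 - 2)*(-1/12 + 8) = 9*(95/12) = 285/4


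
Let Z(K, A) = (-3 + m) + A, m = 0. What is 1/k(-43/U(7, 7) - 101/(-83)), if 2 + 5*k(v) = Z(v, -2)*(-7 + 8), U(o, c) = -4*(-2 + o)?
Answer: -5/7 ≈ -0.71429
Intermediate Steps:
U(o, c) = 8 - 4*o
Z(K, A) = -3 + A (Z(K, A) = (-3 + 0) + A = -3 + A)
k(v) = -7/5 (k(v) = -2/5 + ((-3 - 2)*(-7 + 8))/5 = -2/5 + (-5*1)/5 = -2/5 + (1/5)*(-5) = -2/5 - 1 = -7/5)
1/k(-43/U(7, 7) - 101/(-83)) = 1/(-7/5) = -5/7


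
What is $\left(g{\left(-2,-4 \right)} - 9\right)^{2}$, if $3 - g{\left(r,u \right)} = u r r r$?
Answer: $1444$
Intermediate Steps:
$g{\left(r,u \right)} = 3 - u r^{3}$ ($g{\left(r,u \right)} = 3 - u r r r = 3 - r u r r = 3 - u r^{2} r = 3 - u r^{3}$)
$\left(g{\left(-2,-4 \right)} - 9\right)^{2} = \left(\left(3 - - 4 \left(-2\right)^{3}\right) - 9\right)^{2} = \left(\left(3 - \left(-4\right) \left(-8\right)\right) - 9\right)^{2} = \left(\left(3 - 32\right) - 9\right)^{2} = \left(-29 - 9\right)^{2} = \left(-38\right)^{2} = 1444$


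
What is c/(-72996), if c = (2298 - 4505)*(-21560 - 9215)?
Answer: -67920425/72996 ≈ -930.47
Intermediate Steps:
c = 67920425 (c = -2207*(-30775) = 67920425)
c/(-72996) = 67920425/(-72996) = 67920425*(-1/72996) = -67920425/72996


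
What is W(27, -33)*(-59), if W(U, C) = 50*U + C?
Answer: -77703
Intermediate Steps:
W(U, C) = C + 50*U
W(27, -33)*(-59) = (-33 + 50*27)*(-59) = (-33 + 1350)*(-59) = 1317*(-59) = -77703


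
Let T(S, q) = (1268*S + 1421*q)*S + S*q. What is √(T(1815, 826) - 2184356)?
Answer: 2*√1576685281 ≈ 79415.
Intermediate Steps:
T(S, q) = S*q + S*(1268*S + 1421*q) (T(S, q) = S*(1268*S + 1421*q) + S*q = S*q + S*(1268*S + 1421*q))
√(T(1815, 826) - 2184356) = √(2*1815*(634*1815 + 711*826) - 2184356) = √(2*1815*(1150710 + 587286) - 2184356) = √(2*1815*1737996 - 2184356) = √(6308925480 - 2184356) = √6306741124 = 2*√1576685281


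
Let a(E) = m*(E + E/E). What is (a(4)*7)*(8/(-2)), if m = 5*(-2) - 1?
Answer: 1540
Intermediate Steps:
m = -11 (m = -10 - 1 = -11)
a(E) = -11 - 11*E (a(E) = -11*(E + E/E) = -11*(E + 1) = -11*(1 + E) = -11 - 11*E)
(a(4)*7)*(8/(-2)) = ((-11 - 11*4)*7)*(8/(-2)) = ((-11 - 44)*7)*(8*(-1/2)) = -55*7*(-4) = -385*(-4) = 1540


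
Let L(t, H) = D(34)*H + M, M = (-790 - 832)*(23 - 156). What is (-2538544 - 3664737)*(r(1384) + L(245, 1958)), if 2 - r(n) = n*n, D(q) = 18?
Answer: 10325261972004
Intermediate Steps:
r(n) = 2 - n**2 (r(n) = 2 - n*n = 2 - n**2)
M = 215726 (M = -1622*(-133) = 215726)
L(t, H) = 215726 + 18*H (L(t, H) = 18*H + 215726 = 215726 + 18*H)
(-2538544 - 3664737)*(r(1384) + L(245, 1958)) = (-2538544 - 3664737)*((2 - 1*1384**2) + (215726 + 18*1958)) = -6203281*((2 - 1*1915456) + (215726 + 35244)) = -6203281*((2 - 1915456) + 250970) = -6203281*(-1915454 + 250970) = -6203281*(-1664484) = 10325261972004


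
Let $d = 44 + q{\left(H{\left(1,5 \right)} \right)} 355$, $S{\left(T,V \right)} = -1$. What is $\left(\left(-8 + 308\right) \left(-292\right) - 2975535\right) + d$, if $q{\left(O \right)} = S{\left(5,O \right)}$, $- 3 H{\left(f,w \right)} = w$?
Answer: $-3063446$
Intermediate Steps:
$H{\left(f,w \right)} = - \frac{w}{3}$
$q{\left(O \right)} = -1$
$d = -311$ ($d = 44 - 355 = -311$)
$\left(\left(-8 + 308\right) \left(-292\right) - 2975535\right) + d = \left(\left(-8 + 308\right) \left(-292\right) - 2975535\right) - 311 = \left(300 \left(-292\right) - 2975535\right) - 311 = \left(-87600 - 2975535\right) - 311 = -3063135 - 311 = -3063446$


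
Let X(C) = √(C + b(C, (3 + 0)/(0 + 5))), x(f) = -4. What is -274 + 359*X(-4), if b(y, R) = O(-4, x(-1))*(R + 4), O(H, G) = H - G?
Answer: -274 + 718*I ≈ -274.0 + 718.0*I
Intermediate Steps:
b(y, R) = 0 (b(y, R) = (-4 - 1*(-4))*(R + 4) = (-4 + 4)*(4 + R) = 0*(4 + R) = 0)
X(C) = √C (X(C) = √(C + 0) = √C)
-274 + 359*X(-4) = -274 + 359*√(-4) = -274 + 359*(2*I) = -274 + 718*I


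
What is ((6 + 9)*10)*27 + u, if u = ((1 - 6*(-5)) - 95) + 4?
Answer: 3990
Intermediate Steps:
u = -60 (u = ((1 + 30) - 95) + 4 = (31 - 95) + 4 = -64 + 4 = -60)
((6 + 9)*10)*27 + u = ((6 + 9)*10)*27 - 60 = (15*10)*27 - 60 = 150*27 - 60 = 4050 - 60 = 3990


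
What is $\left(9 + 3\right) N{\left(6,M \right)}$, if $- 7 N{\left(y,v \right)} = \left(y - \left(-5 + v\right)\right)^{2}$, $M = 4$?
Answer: $-84$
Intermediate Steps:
$N{\left(y,v \right)} = - \frac{\left(5 + y - v\right)^{2}}{7}$ ($N{\left(y,v \right)} = - \frac{\left(y - \left(-5 + v\right)\right)^{2}}{7} = - \frac{\left(5 + y - v\right)^{2}}{7}$)
$\left(9 + 3\right) N{\left(6,M \right)} = \left(9 + 3\right) \left(- \frac{\left(5 + 6 - 4\right)^{2}}{7}\right) = 12 \left(- \frac{\left(5 + 6 - 4\right)^{2}}{7}\right) = 12 \left(- \frac{7^{2}}{7}\right) = 12 \left(\left(- \frac{1}{7}\right) 49\right) = 12 \left(-7\right) = -84$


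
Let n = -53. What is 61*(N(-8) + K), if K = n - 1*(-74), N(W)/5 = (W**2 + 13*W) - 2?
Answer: -11529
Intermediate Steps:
N(W) = -10 + 5*W**2 + 65*W (N(W) = 5*((W**2 + 13*W) - 2) = 5*(-2 + W**2 + 13*W) = -10 + 5*W**2 + 65*W)
K = 21 (K = -53 - 1*(-74) = -53 + 74 = 21)
61*(N(-8) + K) = 61*((-10 + 5*(-8)**2 + 65*(-8)) + 21) = 61*((-10 + 5*64 - 520) + 21) = 61*((-10 + 320 - 520) + 21) = 61*(-210 + 21) = 61*(-189) = -11529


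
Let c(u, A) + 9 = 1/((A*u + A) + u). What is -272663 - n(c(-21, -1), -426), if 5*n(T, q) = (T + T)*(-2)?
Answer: -272671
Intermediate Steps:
c(u, A) = -9 + 1/(A + u + A*u) (c(u, A) = -9 + 1/((A*u + A) + u) = -9 + 1/((A + A*u) + u) = -9 + 1/(A + u + A*u))
n(T, q) = -4*T/5 (n(T, q) = ((T + T)*(-2))/5 = ((2*T)*(-2))/5 = (-4*T)/5 = -4*T/5)
-272663 - n(c(-21, -1), -426) = -272663 - (-4)*(1 - 9*(-1) - 9*(-21) - 9*(-1)*(-21))/(-1 - 21 - 1*(-21))/5 = -272663 - (-4)*(1 + 9 + 189 - 189)/(-1 - 21 + 21)/5 = -272663 - (-4)*10/(-1)/5 = -272663 - (-4)*(-1*10)/5 = -272663 - (-4)*(-10)/5 = -272663 - 1*8 = -272663 - 8 = -272671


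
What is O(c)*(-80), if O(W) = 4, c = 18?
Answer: -320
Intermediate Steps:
O(c)*(-80) = 4*(-80) = -320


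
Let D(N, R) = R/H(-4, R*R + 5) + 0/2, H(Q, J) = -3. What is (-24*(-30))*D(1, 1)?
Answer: -240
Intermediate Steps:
D(N, R) = -R/3 (D(N, R) = R/(-3) + 0/2 = R*(-⅓) + 0*(½) = -R/3 + 0 = -R/3)
(-24*(-30))*D(1, 1) = (-24*(-30))*(-⅓*1) = 720*(-⅓) = -240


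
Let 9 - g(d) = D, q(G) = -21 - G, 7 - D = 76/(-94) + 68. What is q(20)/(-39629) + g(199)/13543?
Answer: 154970869/25224690709 ≈ 0.0061436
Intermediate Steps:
D = -2829/47 (D = 7 - (76/(-94) + 68) = 7 - (76*(-1/94) + 68) = 7 - (-38/47 + 68) = 7 - 1*3158/47 = 7 - 3158/47 = -2829/47 ≈ -60.191)
g(d) = 3252/47 (g(d) = 9 - 1*(-2829/47) = 9 + 2829/47 = 3252/47)
q(20)/(-39629) + g(199)/13543 = (-21 - 1*20)/(-39629) + (3252/47)/13543 = (-21 - 20)*(-1/39629) + (3252/47)*(1/13543) = -41*(-1/39629) + 3252/636521 = 41/39629 + 3252/636521 = 154970869/25224690709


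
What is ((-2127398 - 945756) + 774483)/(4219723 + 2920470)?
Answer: -2298671/7140193 ≈ -0.32193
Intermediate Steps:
((-2127398 - 945756) + 774483)/(4219723 + 2920470) = (-3073154 + 774483)/7140193 = -2298671*1/7140193 = -2298671/7140193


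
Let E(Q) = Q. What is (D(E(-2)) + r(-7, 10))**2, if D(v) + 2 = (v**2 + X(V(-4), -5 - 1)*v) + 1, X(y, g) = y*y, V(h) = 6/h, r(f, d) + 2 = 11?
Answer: 225/4 ≈ 56.250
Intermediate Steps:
r(f, d) = 9 (r(f, d) = -2 + 11 = 9)
X(y, g) = y**2
D(v) = -1 + v**2 + 9*v/4 (D(v) = -2 + ((v**2 + (6/(-4))**2*v) + 1) = -2 + ((v**2 + (6*(-1/4))**2*v) + 1) = -2 + ((v**2 + (-3/2)**2*v) + 1) = -2 + ((v**2 + 9*v/4) + 1) = -2 + (1 + v**2 + 9*v/4) = -1 + v**2 + 9*v/4)
(D(E(-2)) + r(-7, 10))**2 = ((-1 + (-2)**2 + (9/4)*(-2)) + 9)**2 = ((-1 + 4 - 9/2) + 9)**2 = (-3/2 + 9)**2 = (15/2)**2 = 225/4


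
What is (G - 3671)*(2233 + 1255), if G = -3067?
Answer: -23502144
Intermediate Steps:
(G - 3671)*(2233 + 1255) = (-3067 - 3671)*(2233 + 1255) = -6738*3488 = -23502144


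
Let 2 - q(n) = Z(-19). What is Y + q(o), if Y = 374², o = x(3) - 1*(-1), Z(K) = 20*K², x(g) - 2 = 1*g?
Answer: 132658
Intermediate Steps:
x(g) = 2 + g (x(g) = 2 + 1*g = 2 + g)
o = 6 (o = (2 + 3) - 1*(-1) = 5 + 1 = 6)
q(n) = -7218 (q(n) = 2 - 20*(-19)² = 2 - 20*361 = 2 - 1*7220 = 2 - 7220 = -7218)
Y = 139876
Y + q(o) = 139876 - 7218 = 132658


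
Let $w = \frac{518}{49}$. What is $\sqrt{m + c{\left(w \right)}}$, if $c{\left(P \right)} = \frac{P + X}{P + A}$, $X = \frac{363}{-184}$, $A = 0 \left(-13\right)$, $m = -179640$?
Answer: $\frac{i \sqrt{2081518057415}}{3404} \approx 423.84 i$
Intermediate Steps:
$A = 0$
$w = \frac{74}{7}$ ($w = 518 \cdot \frac{1}{49} = \frac{74}{7} \approx 10.571$)
$X = - \frac{363}{184}$ ($X = 363 \left(- \frac{1}{184}\right) = - \frac{363}{184} \approx -1.9728$)
$c{\left(P \right)} = \frac{- \frac{363}{184} + P}{P}$ ($c{\left(P \right)} = \frac{P - \frac{363}{184}}{P + 0} = \frac{- \frac{363}{184} + P}{P}$)
$\sqrt{m + c{\left(w \right)}} = \sqrt{-179640 + \frac{- \frac{363}{184} + \frac{74}{7}}{\frac{74}{7}}} = \sqrt{-179640 + \frac{7}{74} \cdot \frac{11075}{1288}} = \sqrt{-179640 + \frac{11075}{13616}} = \sqrt{- \frac{2445967165}{13616}} = \frac{i \sqrt{2081518057415}}{3404}$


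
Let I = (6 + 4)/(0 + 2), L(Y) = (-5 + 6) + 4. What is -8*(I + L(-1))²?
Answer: -800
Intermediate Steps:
L(Y) = 5 (L(Y) = 1 + 4 = 5)
I = 5 (I = 10/2 = 10*(½) = 5)
-8*(I + L(-1))² = -8*(5 + 5)² = -8*10² = -8*100 = -800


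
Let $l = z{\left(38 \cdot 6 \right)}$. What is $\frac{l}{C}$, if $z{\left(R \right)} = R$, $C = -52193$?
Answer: $- \frac{12}{2747} \approx -0.0043684$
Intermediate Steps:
$l = 228$ ($l = 38 \cdot 6 = 228$)
$\frac{l}{C} = \frac{228}{-52193} = 228 \left(- \frac{1}{52193}\right) = - \frac{12}{2747}$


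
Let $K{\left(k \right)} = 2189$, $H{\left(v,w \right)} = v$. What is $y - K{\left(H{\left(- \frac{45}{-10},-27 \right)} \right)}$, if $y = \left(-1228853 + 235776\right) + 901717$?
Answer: $-93549$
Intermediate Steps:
$y = -91360$ ($y = -993077 + 901717 = -91360$)
$y - K{\left(H{\left(- \frac{45}{-10},-27 \right)} \right)} = -91360 - 2189 = -93549$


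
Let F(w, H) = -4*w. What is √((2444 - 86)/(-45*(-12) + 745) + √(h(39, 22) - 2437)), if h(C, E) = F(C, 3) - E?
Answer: √(3030030 + 1651225*I*√2615)/1285 ≈ 5.1481 + 4.9666*I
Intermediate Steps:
h(C, E) = -E - 4*C (h(C, E) = -4*C - E = -E - 4*C)
√((2444 - 86)/(-45*(-12) + 745) + √(h(39, 22) - 2437)) = √((2444 - 86)/(-45*(-12) + 745) + √((-1*22 - 4*39) - 2437)) = √(2358/(540 + 745) + √((-22 - 156) - 2437)) = √(2358/1285 + √(-178 - 2437)) = √(2358*(1/1285) + √(-2615)) = √(2358/1285 + I*√2615)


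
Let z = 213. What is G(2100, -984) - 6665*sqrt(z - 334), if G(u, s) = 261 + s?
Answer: -723 - 73315*I ≈ -723.0 - 73315.0*I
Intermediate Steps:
G(2100, -984) - 6665*sqrt(z - 334) = (261 - 984) - 6665*sqrt(213 - 334) = -723 - 73315*I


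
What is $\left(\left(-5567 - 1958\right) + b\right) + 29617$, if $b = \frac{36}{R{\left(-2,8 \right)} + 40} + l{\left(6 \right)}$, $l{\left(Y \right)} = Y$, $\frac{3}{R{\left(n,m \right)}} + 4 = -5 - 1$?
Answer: $\frac{8773266}{397} \approx 22099.0$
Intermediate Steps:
$R{\left(n,m \right)} = - \frac{3}{10}$ ($R{\left(n,m \right)} = \frac{3}{-4 - 6} = \frac{3}{-10} = 3 \left(- \frac{1}{10}\right) = - \frac{3}{10}$)
$b = \frac{2742}{397}$ ($b = \frac{36}{- \frac{3}{10} + 40} + 6 = \frac{36}{\frac{397}{10}} + 6 = 36 \cdot \frac{10}{397} + 6 = \frac{360}{397} + 6 = \frac{2742}{397} \approx 6.9068$)
$\left(\left(-5567 - 1958\right) + b\right) + 29617 = \left(\left(-5567 - 1958\right) + \frac{2742}{397}\right) + 29617 = \left(-7525 + \frac{2742}{397}\right) + 29617 = - \frac{2984683}{397} + 29617 = \frac{8773266}{397}$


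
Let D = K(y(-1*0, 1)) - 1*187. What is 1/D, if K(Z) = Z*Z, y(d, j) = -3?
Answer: -1/178 ≈ -0.0056180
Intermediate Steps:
K(Z) = Z**2
D = -178 (D = (-3)**2 - 1*187 = 9 - 187 = -178)
1/D = 1/(-178) = -1/178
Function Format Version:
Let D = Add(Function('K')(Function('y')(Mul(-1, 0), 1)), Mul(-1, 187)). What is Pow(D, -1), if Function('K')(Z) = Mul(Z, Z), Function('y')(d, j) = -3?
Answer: Rational(-1, 178) ≈ -0.0056180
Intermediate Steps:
Function('K')(Z) = Pow(Z, 2)
D = -178 (D = Add(Pow(-3, 2), Mul(-1, 187)) = Add(9, -187) = -178)
Pow(D, -1) = Pow(-178, -1) = Rational(-1, 178)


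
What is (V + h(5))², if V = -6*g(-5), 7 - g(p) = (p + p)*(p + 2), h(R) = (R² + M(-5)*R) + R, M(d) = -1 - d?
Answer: 35344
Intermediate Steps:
h(R) = R² + 5*R (h(R) = (R² + (-1 - 1*(-5))*R) + R = (R² + (-1 + 5)*R) + R = (R² + 4*R) + R = R² + 5*R)
g(p) = 7 - 2*p*(2 + p) (g(p) = 7 - (p + p)*(p + 2) = 7 - 2*p*(2 + p))
V = 138 (V = -6*(7 - 4*(-5) - 2*(-5)²) = -6*(7 + 20 - 2*25) = -6*(7 + 20 - 50) = -6*(-23) = 138)
(V + h(5))² = (138 + 5*(5 + 5))² = (138 + 5*10)² = (138 + 50)² = 188² = 35344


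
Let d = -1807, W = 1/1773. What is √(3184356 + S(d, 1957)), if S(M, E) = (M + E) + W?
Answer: √1112287440383/591 ≈ 1784.5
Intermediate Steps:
W = 1/1773 ≈ 0.00056402
S(M, E) = 1/1773 + E + M (S(M, E) = (M + E) + 1/1773 = (E + M) + 1/1773 = 1/1773 + E + M)
√(3184356 + S(d, 1957)) = √(3184356 + (1/1773 + 1957 - 1807)) = √(3184356 + 265951/1773) = √(5646129139/1773) = √1112287440383/591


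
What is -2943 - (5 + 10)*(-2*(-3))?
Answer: -3033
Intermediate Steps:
-2943 - (5 + 10)*(-2*(-3)) = -2943 - 15*6 = -2943 - 1*90 = -2943 - 90 = -3033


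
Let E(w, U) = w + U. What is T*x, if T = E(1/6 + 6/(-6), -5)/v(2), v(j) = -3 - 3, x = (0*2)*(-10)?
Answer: 0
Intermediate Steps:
E(w, U) = U + w
x = 0 (x = 0*(-10) = 0)
v(j) = -6
T = 35/36 (T = (-5 + (1/6 + 6/(-6)))/(-6) = (-5 + (1*(1/6) + 6*(-1/6)))*(-1/6) = (-5 + (1/6 - 1))*(-1/6) = (-5 - 5/6)*(-1/6) = -35/6*(-1/6) = 35/36 ≈ 0.97222)
T*x = (35/36)*0 = 0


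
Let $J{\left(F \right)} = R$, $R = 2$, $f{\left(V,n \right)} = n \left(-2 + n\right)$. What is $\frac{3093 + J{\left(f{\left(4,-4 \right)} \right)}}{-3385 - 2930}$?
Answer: $- \frac{619}{1263} \approx -0.4901$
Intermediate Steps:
$J{\left(F \right)} = 2$
$\frac{3093 + J{\left(f{\left(4,-4 \right)} \right)}}{-3385 - 2930} = \frac{3093 + 2}{-3385 - 2930} = \frac{3095}{-6315} = 3095 \left(- \frac{1}{6315}\right) = - \frac{619}{1263}$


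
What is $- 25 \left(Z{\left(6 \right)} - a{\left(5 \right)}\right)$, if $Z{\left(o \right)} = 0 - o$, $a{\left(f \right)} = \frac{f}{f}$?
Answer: $175$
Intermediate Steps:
$a{\left(f \right)} = 1$
$Z{\left(o \right)} = - o$
$- 25 \left(Z{\left(6 \right)} - a{\left(5 \right)}\right) = - 25 \left(\left(-1\right) 6 - 1\right) = - 25 \left(-6 - 1\right) = \left(-25\right) \left(-7\right) = 175$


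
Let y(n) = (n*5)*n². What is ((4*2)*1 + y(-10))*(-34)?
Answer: 169728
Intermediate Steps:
y(n) = 5*n³ (y(n) = (5*n)*n² = 5*n³)
((4*2)*1 + y(-10))*(-34) = ((4*2)*1 + 5*(-10)³)*(-34) = (8*1 + 5*(-1000))*(-34) = (8 - 5000)*(-34) = -4992*(-34) = 169728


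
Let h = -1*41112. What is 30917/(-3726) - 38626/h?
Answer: -31309423/4255092 ≈ -7.3581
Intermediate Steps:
h = -41112
30917/(-3726) - 38626/h = 30917/(-3726) - 38626/(-41112) = 30917*(-1/3726) - 38626*(-1/41112) = -30917/3726 + 19313/20556 = -31309423/4255092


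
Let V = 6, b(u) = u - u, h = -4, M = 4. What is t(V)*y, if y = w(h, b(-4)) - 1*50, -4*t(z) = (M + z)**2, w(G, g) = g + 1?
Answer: 1225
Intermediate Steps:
b(u) = 0
w(G, g) = 1 + g
t(z) = -(4 + z)**2/4
y = -49 (y = (1 + 0) - 1*50 = 1 - 50 = -49)
t(V)*y = -(4 + 6)**2/4*(-49) = -1/4*10**2*(-49) = -1/4*100*(-49) = -25*(-49) = 1225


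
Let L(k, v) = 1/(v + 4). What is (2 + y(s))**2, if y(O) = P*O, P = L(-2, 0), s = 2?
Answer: 25/4 ≈ 6.2500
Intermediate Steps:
L(k, v) = 1/(4 + v)
P = 1/4 (P = 1/(4 + 0) = 1/4 ≈ 0.25000)
y(O) = O/4
(2 + y(s))**2 = (2 + (1/4)*2)**2 = (2 + 1/2)**2 = (5/2)**2 = 25/4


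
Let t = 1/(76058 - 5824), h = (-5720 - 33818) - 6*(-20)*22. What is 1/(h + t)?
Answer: -70234/2591494131 ≈ -2.7102e-5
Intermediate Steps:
h = -36898 (h = -39538 + 120*22 = -39538 + 2640 = -36898)
t = 1/70234 ≈ 1.4238e-5
1/(h + t) = 1/(-36898 + 1/70234) = 1/(-2591494131/70234) = -70234/2591494131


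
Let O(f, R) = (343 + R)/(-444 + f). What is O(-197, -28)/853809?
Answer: -105/182430523 ≈ -5.7556e-7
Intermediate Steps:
O(f, R) = (343 + R)/(-444 + f)
O(-197, -28)/853809 = ((343 - 28)/(-444 - 197))/853809 = (315/(-641))*(1/853809) = -1/641*315*(1/853809) = -315/641*1/853809 = -105/182430523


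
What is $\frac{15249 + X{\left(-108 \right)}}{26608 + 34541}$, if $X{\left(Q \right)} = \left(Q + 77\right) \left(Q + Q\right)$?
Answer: $\frac{665}{1853} \approx 0.35888$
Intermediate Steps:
$X{\left(Q \right)} = 2 Q \left(77 + Q\right)$ ($X{\left(Q \right)} = \left(77 + Q\right) 2 Q = 2 Q \left(77 + Q\right)$)
$\frac{15249 + X{\left(-108 \right)}}{26608 + 34541} = \frac{15249 + 2 \left(-108\right) \left(77 - 108\right)}{26608 + 34541} = \frac{15249 + 2 \left(-108\right) \left(-31\right)}{61149} = \left(15249 + 6696\right) \frac{1}{61149} = 21945 \cdot \frac{1}{61149} = \frac{665}{1853}$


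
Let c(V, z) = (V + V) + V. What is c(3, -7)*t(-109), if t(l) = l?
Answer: -981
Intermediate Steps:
c(V, z) = 3*V (c(V, z) = 2*V + V = 3*V)
c(3, -7)*t(-109) = (3*3)*(-109) = 9*(-109) = -981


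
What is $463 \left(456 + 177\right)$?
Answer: $293079$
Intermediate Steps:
$463 \left(456 + 177\right) = 463 \cdot 633 = 293079$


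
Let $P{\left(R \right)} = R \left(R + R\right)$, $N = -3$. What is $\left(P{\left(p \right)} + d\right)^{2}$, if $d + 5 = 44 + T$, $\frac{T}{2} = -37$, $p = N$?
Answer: $289$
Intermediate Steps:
$p = -3$
$T = -74$ ($T = 2 \left(-37\right) = -74$)
$P{\left(R \right)} = 2 R^{2}$ ($P{\left(R \right)} = R 2 R = 2 R^{2}$)
$d = -35$ ($d = -5 + \left(44 - 74\right) = -5 - 30 = -35$)
$\left(P{\left(p \right)} + d\right)^{2} = \left(2 \left(-3\right)^{2} - 35\right)^{2} = \left(2 \cdot 9 - 35\right)^{2} = \left(18 - 35\right)^{2} = \left(-17\right)^{2} = 289$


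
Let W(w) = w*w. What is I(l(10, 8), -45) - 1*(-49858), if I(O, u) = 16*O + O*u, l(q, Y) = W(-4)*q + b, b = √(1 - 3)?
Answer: 45218 - 29*I*√2 ≈ 45218.0 - 41.012*I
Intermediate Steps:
b = I*√2 (b = √(-2) = I*√2 ≈ 1.4142*I)
W(w) = w²
l(q, Y) = 16*q + I*√2 (l(q, Y) = (-4)²*q + I*√2 = 16*q + I*√2)
I(l(10, 8), -45) - 1*(-49858) = (16*10 + I*√2)*(16 - 45) - 1*(-49858) = (160 + I*√2)*(-29) + 49858 = (-4640 - 29*I*√2) + 49858 = 45218 - 29*I*√2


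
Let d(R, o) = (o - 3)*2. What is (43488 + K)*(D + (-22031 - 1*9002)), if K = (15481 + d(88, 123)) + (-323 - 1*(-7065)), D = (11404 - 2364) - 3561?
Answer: -1685311854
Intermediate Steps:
d(R, o) = -6 + 2*o (d(R, o) = (-3 + o)*2 = -6 + 2*o)
D = 5479 (D = 9040 - 3561 = 5479)
K = 22463 (K = (15481 + (-6 + 2*123)) + (-323 - 1*(-7065)) = (15481 + (-6 + 246)) + (-323 + 7065) = (15481 + 240) + 6742 = 15721 + 6742 = 22463)
(43488 + K)*(D + (-22031 - 1*9002)) = (43488 + 22463)*(5479 + (-22031 - 1*9002)) = 65951*(5479 + (-22031 - 9002)) = 65951*(5479 - 31033) = 65951*(-25554) = -1685311854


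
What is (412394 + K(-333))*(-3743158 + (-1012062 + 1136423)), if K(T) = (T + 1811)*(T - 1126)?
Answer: 6311210918376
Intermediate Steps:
K(T) = (-1126 + T)*(1811 + T) (K(T) = (1811 + T)*(-1126 + T) = (-1126 + T)*(1811 + T))
(412394 + K(-333))*(-3743158 + (-1012062 + 1136423)) = (412394 + (-2039186 + (-333)² + 685*(-333)))*(-3743158 + (-1012062 + 1136423)) = (412394 + (-2039186 + 110889 - 228105))*(-3743158 + 124361) = (412394 - 2156402)*(-3618797) = -1744008*(-3618797) = 6311210918376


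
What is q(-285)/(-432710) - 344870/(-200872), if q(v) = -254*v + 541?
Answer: 33644725467/21729830780 ≈ 1.5483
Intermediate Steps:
q(v) = 541 - 254*v
q(-285)/(-432710) - 344870/(-200872) = (541 - 254*(-285))/(-432710) - 344870/(-200872) = (541 + 72390)*(-1/432710) - 344870*(-1/200872) = 72931*(-1/432710) + 172435/100436 = -72931/432710 + 172435/100436 = 33644725467/21729830780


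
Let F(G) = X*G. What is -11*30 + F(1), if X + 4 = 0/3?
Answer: -334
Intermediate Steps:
X = -4 (X = -4 + 0/3 = -4 + 0*(1/3) = -4 + 0 = -4)
F(G) = -4*G
-11*30 + F(1) = -11*30 - 4*1 = -330 - 4 = -334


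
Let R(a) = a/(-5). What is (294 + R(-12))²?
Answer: 2196324/25 ≈ 87853.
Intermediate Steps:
R(a) = -a/5 (R(a) = a*(-⅕) = -a/5)
(294 + R(-12))² = (294 - ⅕*(-12))² = (294 + 12/5)² = (1482/5)² = 2196324/25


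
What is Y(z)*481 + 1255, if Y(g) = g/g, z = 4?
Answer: 1736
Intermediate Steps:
Y(g) = 1
Y(z)*481 + 1255 = 1*481 + 1255 = 481 + 1255 = 1736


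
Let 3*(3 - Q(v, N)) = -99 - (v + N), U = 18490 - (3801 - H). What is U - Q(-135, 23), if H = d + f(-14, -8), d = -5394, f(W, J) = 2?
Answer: 27895/3 ≈ 9298.3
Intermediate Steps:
H = -5392 (H = -5394 + 2 = -5392)
U = 9297 (U = 18490 - (3801 - 1*(-5392)) = 18490 - (3801 + 5392) = 18490 - 1*9193 = 18490 - 9193 = 9297)
Q(v, N) = 36 + N/3 + v/3 (Q(v, N) = 3 - (-99 - (v + N))/3 = 3 - (-99 - (N + v))/3 = 3 - (-99 + (-N - v))/3 = 3 - (-99 - N - v)/3 = 3 + (33 + N/3 + v/3) = 36 + N/3 + v/3)
U - Q(-135, 23) = 9297 - (36 + (1/3)*23 + (1/3)*(-135)) = 9297 - (36 + 23/3 - 45) = 9297 - 1*(-4/3) = 9297 + 4/3 = 27895/3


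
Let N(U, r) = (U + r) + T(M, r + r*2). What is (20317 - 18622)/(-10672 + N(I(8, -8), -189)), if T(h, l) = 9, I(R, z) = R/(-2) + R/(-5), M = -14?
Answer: -2825/18096 ≈ -0.15611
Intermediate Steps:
I(R, z) = -7*R/10 (I(R, z) = R*(-½) + R*(-⅕) = -R/2 - R/5 = -7*R/10)
N(U, r) = 9 + U + r (N(U, r) = (U + r) + 9 = 9 + U + r)
(20317 - 18622)/(-10672 + N(I(8, -8), -189)) = (20317 - 18622)/(-10672 + (9 - 7/10*8 - 189)) = 1695/(-10672 + (9 - 28/5 - 189)) = 1695/(-10672 - 928/5) = 1695/(-54288/5) = 1695*(-5/54288) = -2825/18096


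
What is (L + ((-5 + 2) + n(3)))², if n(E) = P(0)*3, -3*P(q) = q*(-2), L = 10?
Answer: 49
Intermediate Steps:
P(q) = 2*q/3 (P(q) = -q*(-2)/3 = -(-2)*q/3 = 2*q/3)
n(E) = 0 (n(E) = ((⅔)*0)*3 = 0*3 = 0)
(L + ((-5 + 2) + n(3)))² = (10 + ((-5 + 2) + 0))² = (10 + (-3 + 0))² = (10 - 3)² = 7² = 49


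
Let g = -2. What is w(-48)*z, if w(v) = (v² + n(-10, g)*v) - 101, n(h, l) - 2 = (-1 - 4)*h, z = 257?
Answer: -75301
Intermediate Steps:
n(h, l) = 2 - 5*h (n(h, l) = 2 + (-1 - 4)*h = 2 - 5*h)
w(v) = -101 + v² + 52*v (w(v) = (v² + (2 - 5*(-10))*v) - 101 = (v² + (2 + 50)*v) - 101 = (v² + 52*v) - 101 = -101 + v² + 52*v)
w(-48)*z = (-101 + (-48)² + 52*(-48))*257 = (-101 + 2304 - 2496)*257 = -293*257 = -75301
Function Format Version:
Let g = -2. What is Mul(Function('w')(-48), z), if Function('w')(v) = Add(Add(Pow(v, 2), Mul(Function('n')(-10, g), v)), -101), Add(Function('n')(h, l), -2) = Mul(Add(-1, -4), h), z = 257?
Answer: -75301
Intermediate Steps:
Function('n')(h, l) = Add(2, Mul(-5, h)) (Function('n')(h, l) = Add(2, Mul(Add(-1, -4), h)) = Add(2, Mul(-5, h)))
Function('w')(v) = Add(-101, Pow(v, 2), Mul(52, v)) (Function('w')(v) = Add(Add(Pow(v, 2), Mul(Add(2, Mul(-5, -10)), v)), -101) = Add(Add(Pow(v, 2), Mul(Add(2, 50), v)), -101) = Add(Add(Pow(v, 2), Mul(52, v)), -101) = Add(-101, Pow(v, 2), Mul(52, v)))
Mul(Function('w')(-48), z) = Mul(Add(-101, Pow(-48, 2), Mul(52, -48)), 257) = Mul(Add(-101, 2304, -2496), 257) = Mul(-293, 257) = -75301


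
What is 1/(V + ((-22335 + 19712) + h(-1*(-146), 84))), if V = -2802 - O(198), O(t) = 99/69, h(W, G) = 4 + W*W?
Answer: 23/365552 ≈ 6.2919e-5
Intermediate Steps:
h(W, G) = 4 + W²
O(t) = 33/23 (O(t) = 99*(1/69) = 33/23)
V = -64479/23 (V = -2802 - 1*33/23 = -2802 - 33/23 = -64479/23 ≈ -2803.4)
1/(V + ((-22335 + 19712) + h(-1*(-146), 84))) = 1/(-64479/23 + ((-22335 + 19712) + (4 + (-1*(-146))²))) = 1/(-64479/23 + (-2623 + (4 + 146²))) = 1/(-64479/23 + (-2623 + (4 + 21316))) = 1/(-64479/23 + (-2623 + 21320)) = 1/(-64479/23 + 18697) = 1/(365552/23) = 23/365552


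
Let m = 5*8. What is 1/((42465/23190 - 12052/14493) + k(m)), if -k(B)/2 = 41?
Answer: -22406178/1814909305 ≈ -0.012346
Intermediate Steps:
m = 40
k(B) = -82 (k(B) = -2*41 = -82)
1/((42465/23190 - 12052/14493) + k(m)) = 1/((42465/23190 - 12052/14493) - 82) = 1/((42465*(1/23190) - 12052*1/14493) - 82) = 1/((2831/1546 - 12052/14493) - 82) = 1/(22397291/22406178 - 82) = 1/(-1814909305/22406178) = -22406178/1814909305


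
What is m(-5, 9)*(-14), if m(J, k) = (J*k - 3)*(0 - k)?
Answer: -6048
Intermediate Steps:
m(J, k) = -k*(-3 + J*k) (m(J, k) = (-3 + J*k)*(-k) = -k*(-3 + J*k))
m(-5, 9)*(-14) = (9*(3 - 1*(-5)*9))*(-14) = (9*(3 + 45))*(-14) = (9*48)*(-14) = 432*(-14) = -6048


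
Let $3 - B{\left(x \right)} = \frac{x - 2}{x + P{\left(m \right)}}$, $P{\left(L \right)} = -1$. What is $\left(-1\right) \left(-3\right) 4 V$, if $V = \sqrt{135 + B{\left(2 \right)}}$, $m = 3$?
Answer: $12 \sqrt{138} \approx 140.97$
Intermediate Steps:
$B{\left(x \right)} = 3 - \frac{-2 + x}{-1 + x}$ ($B{\left(x \right)} = 3 - \frac{x - 2}{x - 1} = 3 - \frac{-2 + x}{-1 + x}$)
$V = \sqrt{138}$ ($V = \sqrt{135 + \frac{-1 + 2 \cdot 2}{-1 + 2}} = \sqrt{135 + \frac{-1 + 4}{1}} = \sqrt{135 + 1 \cdot 3} = \sqrt{135 + 3} = \sqrt{138} \approx 11.747$)
$\left(-1\right) \left(-3\right) 4 V = \left(-1\right) \left(-3\right) 4 \sqrt{138} = 3 \cdot 4 \sqrt{138} = 12 \sqrt{138}$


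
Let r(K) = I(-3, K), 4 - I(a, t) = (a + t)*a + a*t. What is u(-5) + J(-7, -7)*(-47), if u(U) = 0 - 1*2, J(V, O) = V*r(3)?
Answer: 4275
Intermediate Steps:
I(a, t) = 4 - a*t - a*(a + t) (I(a, t) = 4 - ((a + t)*a + a*t) = 4 - (a*(a + t) + a*t) = 4 - (a*t + a*(a + t)) = 4 + (-a*t - a*(a + t)) = 4 - a*t - a*(a + t))
r(K) = -5 + 6*K (r(K) = 4 - 1*(-3)² - 2*(-3)*K = 4 - 1*9 + 6*K = 4 - 9 + 6*K = -5 + 6*K)
J(V, O) = 13*V (J(V, O) = V*(-5 + 6*3) = V*(-5 + 18) = V*13 = 13*V)
u(U) = -2 (u(U) = 0 - 2 = -2)
u(-5) + J(-7, -7)*(-47) = -2 + (13*(-7))*(-47) = -2 - 91*(-47) = -2 + 4277 = 4275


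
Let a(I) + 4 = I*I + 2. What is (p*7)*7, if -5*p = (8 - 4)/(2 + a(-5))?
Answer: -196/125 ≈ -1.5680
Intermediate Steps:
a(I) = -2 + I² (a(I) = -4 + (I*I + 2) = -4 + (I² + 2) = -4 + (2 + I²) = -2 + I²)
p = -4/125 (p = -(8 - 4)/(5*(2 + (-2 + (-5)²))) = -4/(5*(2 + (-2 + 25))) = -4/(5*(2 + 23)) = -4/(5*25) = -⅕*4/25 = -4/125 ≈ -0.032000)
(p*7)*7 = -4/125*7*7 = -28/125*7 = -196/125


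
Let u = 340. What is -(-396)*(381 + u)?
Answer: 285516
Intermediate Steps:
-(-396)*(381 + u) = -(-396)*(381 + 340) = -(-396)*721 = -1*(-285516) = 285516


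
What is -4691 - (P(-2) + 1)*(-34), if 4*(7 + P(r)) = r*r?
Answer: -4861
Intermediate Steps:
P(r) = -7 + r²/4 (P(r) = -7 + (r*r)/4 = -7 + r²/4)
-4691 - (P(-2) + 1)*(-34) = -4691 - ((-7 + (¼)*(-2)²) + 1)*(-34) = -4691 - ((-7 + (¼)*4) + 1)*(-34) = -4691 - ((-7 + 1) + 1)*(-34) = -4691 - (-6 + 1)*(-34) = -4691 - (-5)*(-34) = -4691 - 1*170 = -4691 - 170 = -4861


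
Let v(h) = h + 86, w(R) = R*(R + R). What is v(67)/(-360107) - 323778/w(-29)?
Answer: -58297490796/302849987 ≈ -192.50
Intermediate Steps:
w(R) = 2*R**2 (w(R) = R*(2*R) = 2*R**2)
v(h) = 86 + h
v(67)/(-360107) - 323778/w(-29) = (86 + 67)/(-360107) - 323778/(2*(-29)**2) = 153*(-1/360107) - 323778/(2*841) = -153/360107 - 323778/1682 = -153/360107 - 323778*1/1682 = -153/360107 - 161889/841 = -58297490796/302849987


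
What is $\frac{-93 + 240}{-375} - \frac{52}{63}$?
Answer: $- \frac{9587}{7875} \approx -1.2174$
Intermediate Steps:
$\frac{-93 + 240}{-375} - \frac{52}{63} = 147 \left(- \frac{1}{375}\right) - \frac{52}{63} = - \frac{49}{125} - \frac{52}{63} = - \frac{9587}{7875}$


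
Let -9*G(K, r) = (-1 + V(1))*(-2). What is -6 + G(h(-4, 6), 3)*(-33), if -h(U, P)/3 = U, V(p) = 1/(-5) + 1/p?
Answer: -68/15 ≈ -4.5333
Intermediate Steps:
V(p) = -⅕ + 1/p (V(p) = 1*(-⅕) + 1/p = -⅕ + 1/p)
h(U, P) = -3*U
G(K, r) = -2/45 (G(K, r) = -(-1 + (⅕)*(5 - 1*1)/1)*(-2)/9 = -(-1 + (⅕)*1*(5 - 1))*(-2)/9 = -(-1 + (⅕)*1*4)*(-2)/9 = -(-1 + ⅘)*(-2)/9 = -(-1)*(-2)/45 = -⅑*⅖ = -2/45)
-6 + G(h(-4, 6), 3)*(-33) = -6 - 2/45*(-33) = -6 + 22/15 = -68/15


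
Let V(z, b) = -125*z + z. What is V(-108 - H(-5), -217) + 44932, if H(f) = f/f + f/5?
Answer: 58324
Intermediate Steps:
H(f) = 1 + f/5 (H(f) = 1 + f*(⅕) = 1 + f/5)
V(z, b) = -124*z
V(-108 - H(-5), -217) + 44932 = -124*(-108 - (1 + (⅕)*(-5))) + 44932 = -124*(-108 - (1 - 1)) + 44932 = -124*(-108 - 1*0) + 44932 = -124*(-108 + 0) + 44932 = -124*(-108) + 44932 = 13392 + 44932 = 58324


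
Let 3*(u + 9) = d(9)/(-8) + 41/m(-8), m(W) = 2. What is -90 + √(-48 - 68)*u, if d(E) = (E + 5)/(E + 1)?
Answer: -90 - 89*I*√29/20 ≈ -90.0 - 23.964*I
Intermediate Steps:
d(E) = (5 + E)/(1 + E)
u = -89/40 (u = -9 + (((5 + 9)/(1 + 9))/(-8) + 41/2)/3 = -9 + ((14/10)*(-⅛) + 41*(½))/3 = -9 + (((⅒)*14)*(-⅛) + 41/2)/3 = -9 + ((7/5)*(-⅛) + 41/2)/3 = -9 + (-7/40 + 41/2)/3 = -9 + (⅓)*(813/40) = -9 + 271/40 = -89/40 ≈ -2.2250)
-90 + √(-48 - 68)*u = -90 + √(-48 - 68)*(-89/40) = -90 + √(-116)*(-89/40) = -90 + (2*I*√29)*(-89/40) = -90 - 89*I*√29/20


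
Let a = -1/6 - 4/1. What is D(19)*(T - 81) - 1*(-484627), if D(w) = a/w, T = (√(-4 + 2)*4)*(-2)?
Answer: 18416501/38 + 100*I*√2/57 ≈ 4.8465e+5 + 2.4811*I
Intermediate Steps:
a = -25/6 (a = -1*⅙ - 4*1 = -⅙ - 4 = -25/6 ≈ -4.1667)
T = -8*I*√2 (T = (√(-2)*4)*(-2) = ((I*√2)*4)*(-2) = (4*I*√2)*(-2) = -8*I*√2 ≈ -11.314*I)
D(w) = -25/(6*w)
D(19)*(T - 81) - 1*(-484627) = (-25/6/19)*(-8*I*√2 - 81) - 1*(-484627) = (-25/6*1/19)*(-81 - 8*I*√2) + 484627 = -25*(-81 - 8*I*√2)/114 + 484627 = (675/38 + 100*I*√2/57) + 484627 = 18416501/38 + 100*I*√2/57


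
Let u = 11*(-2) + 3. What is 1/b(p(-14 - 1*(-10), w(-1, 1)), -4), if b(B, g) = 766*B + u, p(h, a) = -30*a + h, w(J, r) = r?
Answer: -1/26063 ≈ -3.8369e-5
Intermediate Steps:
u = -19 (u = -22 + 3 = -19)
p(h, a) = h - 30*a
b(B, g) = -19 + 766*B (b(B, g) = 766*B - 19 = -19 + 766*B)
1/b(p(-14 - 1*(-10), w(-1, 1)), -4) = 1/(-19 + 766*((-14 - 1*(-10)) - 30*1)) = 1/(-19 + 766*((-14 + 10) - 30)) = 1/(-19 + 766*(-4 - 30)) = 1/(-19 + 766*(-34)) = 1/(-19 - 26044) = 1/(-26063) = -1/26063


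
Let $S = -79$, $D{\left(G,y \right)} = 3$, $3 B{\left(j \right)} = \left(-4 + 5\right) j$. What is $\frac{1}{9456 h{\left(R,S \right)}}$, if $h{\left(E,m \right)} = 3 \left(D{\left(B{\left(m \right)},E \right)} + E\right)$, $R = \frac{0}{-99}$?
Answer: $\frac{1}{85104} \approx 1.175 \cdot 10^{-5}$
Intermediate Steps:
$B{\left(j \right)} = \frac{j}{3}$ ($B{\left(j \right)} = \frac{\left(-4 + 5\right) j}{3} = \frac{1 j}{3} = \frac{j}{3}$)
$R = 0$ ($R = 0 \left(- \frac{1}{99}\right) = 0$)
$h{\left(E,m \right)} = 9 + 3 E$ ($h{\left(E,m \right)} = 3 \left(3 + E\right) = 9 + 3 E$)
$\frac{1}{9456 h{\left(R,S \right)}} = \frac{1}{9456 \left(9 + 3 \cdot 0\right)} = \frac{1}{9456 \left(9 + 0\right)} = \frac{1}{9456 \cdot 9} = \frac{1}{9456} \cdot \frac{1}{9} = \frac{1}{85104}$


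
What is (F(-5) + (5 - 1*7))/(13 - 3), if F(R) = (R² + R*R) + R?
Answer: 43/10 ≈ 4.3000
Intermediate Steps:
F(R) = R + 2*R² (F(R) = (R² + R²) + R = 2*R² + R = R + 2*R²)
(F(-5) + (5 - 1*7))/(13 - 3) = (-5*(1 + 2*(-5)) + (5 - 1*7))/(13 - 3) = (-5*(1 - 10) + (5 - 7))/10 = (-5*(-9) - 2)/10 = (45 - 2)/10 = (⅒)*43 = 43/10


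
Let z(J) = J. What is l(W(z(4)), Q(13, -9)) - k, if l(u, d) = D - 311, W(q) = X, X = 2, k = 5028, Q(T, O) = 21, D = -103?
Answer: -5442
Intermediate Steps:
W(q) = 2
l(u, d) = -414 (l(u, d) = -103 - 311 = -414)
l(W(z(4)), Q(13, -9)) - k = -414 - 1*5028 = -414 - 5028 = -5442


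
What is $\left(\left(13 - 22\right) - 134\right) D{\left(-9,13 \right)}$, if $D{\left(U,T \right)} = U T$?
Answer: $16731$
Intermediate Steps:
$D{\left(U,T \right)} = T U$
$\left(\left(13 - 22\right) - 134\right) D{\left(-9,13 \right)} = \left(\left(13 - 22\right) - 134\right) 13 \left(-9\right) = \left(-9 - 134\right) \left(-117\right) = \left(-143\right) \left(-117\right) = 16731$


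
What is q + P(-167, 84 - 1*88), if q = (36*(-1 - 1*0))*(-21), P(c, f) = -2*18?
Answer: 720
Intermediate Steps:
P(c, f) = -36
q = 756 (q = (36*(-1 + 0))*(-21) = (36*(-1))*(-21) = -36*(-21) = 756)
q + P(-167, 84 - 1*88) = 756 - 36 = 720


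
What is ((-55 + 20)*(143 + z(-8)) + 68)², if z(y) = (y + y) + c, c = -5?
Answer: 17656804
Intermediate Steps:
z(y) = -5 + 2*y (z(y) = (y + y) - 5 = 2*y - 5 = -5 + 2*y)
((-55 + 20)*(143 + z(-8)) + 68)² = ((-55 + 20)*(143 + (-5 + 2*(-8))) + 68)² = (-35*(143 + (-5 - 16)) + 68)² = (-35*(143 - 21) + 68)² = (-35*122 + 68)² = (-4270 + 68)² = (-4202)² = 17656804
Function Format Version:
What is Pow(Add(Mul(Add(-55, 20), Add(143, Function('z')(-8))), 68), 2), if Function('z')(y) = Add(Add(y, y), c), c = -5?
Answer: 17656804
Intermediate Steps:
Function('z')(y) = Add(-5, Mul(2, y)) (Function('z')(y) = Add(Add(y, y), -5) = Add(Mul(2, y), -5) = Add(-5, Mul(2, y)))
Pow(Add(Mul(Add(-55, 20), Add(143, Function('z')(-8))), 68), 2) = Pow(Add(Mul(Add(-55, 20), Add(143, Add(-5, Mul(2, -8)))), 68), 2) = Pow(Add(Mul(-35, Add(143, Add(-5, -16))), 68), 2) = Pow(Add(Mul(-35, Add(143, -21)), 68), 2) = Pow(Add(Mul(-35, 122), 68), 2) = Pow(Add(-4270, 68), 2) = Pow(-4202, 2) = 17656804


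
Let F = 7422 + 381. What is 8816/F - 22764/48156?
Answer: 20576317/31313439 ≈ 0.65711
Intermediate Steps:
F = 7803
8816/F - 22764/48156 = 8816/7803 - 22764/48156 = 8816*(1/7803) - 22764*1/48156 = 8816/7803 - 1897/4013 = 20576317/31313439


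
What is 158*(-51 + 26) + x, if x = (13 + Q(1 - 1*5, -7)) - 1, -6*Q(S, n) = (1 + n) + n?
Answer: -23615/6 ≈ -3935.8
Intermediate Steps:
Q(S, n) = -⅙ - n/3 (Q(S, n) = -((1 + n) + n)/6 = -(1 + 2*n)/6 = -⅙ - n/3)
x = 85/6 (x = (13 + (-⅙ - ⅓*(-7))) - 1 = (13 + (-⅙ + 7/3)) - 1 = (13 + 13/6) - 1 = 91/6 - 1 = 85/6 ≈ 14.167)
158*(-51 + 26) + x = 158*(-51 + 26) + 85/6 = 158*(-25) + 85/6 = -3950 + 85/6 = -23615/6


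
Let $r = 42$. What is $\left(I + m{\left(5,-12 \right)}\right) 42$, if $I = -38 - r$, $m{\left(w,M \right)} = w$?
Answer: $-3150$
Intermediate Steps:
$I = -80$ ($I = -38 - 42 = -80$)
$\left(I + m{\left(5,-12 \right)}\right) 42 = \left(-80 + 5\right) 42 = \left(-75\right) 42 = -3150$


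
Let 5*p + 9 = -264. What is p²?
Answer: 74529/25 ≈ 2981.2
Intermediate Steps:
p = -273/5 (p = -9/5 + (⅕)*(-264) = -9/5 - 264/5 = -273/5 ≈ -54.600)
p² = (-273/5)² = 74529/25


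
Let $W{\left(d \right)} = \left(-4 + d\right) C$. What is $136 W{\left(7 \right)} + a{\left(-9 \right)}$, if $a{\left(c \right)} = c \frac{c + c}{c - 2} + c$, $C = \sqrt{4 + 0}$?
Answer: $\frac{8715}{11} \approx 792.27$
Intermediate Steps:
$C = 2$ ($C = \sqrt{4} = 2$)
$a{\left(c \right)} = c + \frac{2 c^{2}}{-2 + c}$ ($a{\left(c \right)} = c \frac{2 c}{-2 + c} + c = \frac{2 c^{2}}{-2 + c} + c = c + \frac{2 c^{2}}{-2 + c}$)
$W{\left(d \right)} = -8 + 2 d$ ($W{\left(d \right)} = \left(-4 + d\right) 2 = -8 + 2 d$)
$136 W{\left(7 \right)} + a{\left(-9 \right)} = 136 \left(-8 + 2 \cdot 7\right) - \frac{9 \left(-2 + 3 \left(-9\right)\right)}{-2 - 9} = 136 \left(-8 + 14\right) - \frac{9 \left(-2 - 27\right)}{-11} = 136 \cdot 6 - \left(- \frac{9}{11}\right) \left(-29\right) = 816 - \frac{261}{11} = \frac{8715}{11}$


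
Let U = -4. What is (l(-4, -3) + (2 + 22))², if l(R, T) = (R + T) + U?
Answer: 169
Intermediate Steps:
l(R, T) = -4 + R + T (l(R, T) = (R + T) - 4 = -4 + R + T)
(l(-4, -3) + (2 + 22))² = ((-4 - 4 - 3) + (2 + 22))² = (-11 + 24)² = 13² = 169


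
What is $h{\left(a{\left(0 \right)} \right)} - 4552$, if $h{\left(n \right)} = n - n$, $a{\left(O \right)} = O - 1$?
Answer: $-4552$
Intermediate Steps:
$a{\left(O \right)} = -1 + O$
$h{\left(n \right)} = 0$
$h{\left(a{\left(0 \right)} \right)} - 4552 = 0 - 4552 = -4552$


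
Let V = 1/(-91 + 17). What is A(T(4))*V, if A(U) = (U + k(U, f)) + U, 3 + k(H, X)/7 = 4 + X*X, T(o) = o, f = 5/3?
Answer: -155/333 ≈ -0.46547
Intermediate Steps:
f = 5/3 (f = 5*(⅓) = 5/3 ≈ 1.6667)
V = -1/74 (V = 1/(-74) = -1/74 ≈ -0.013514)
k(H, X) = 7 + 7*X² (k(H, X) = -21 + 7*(4 + X*X) = -21 + 7*(4 + X²) = -21 + (28 + 7*X²) = 7 + 7*X²)
A(U) = 238/9 + 2*U (A(U) = (U + (7 + 7*(5/3)²)) + U = (U + (7 + 7*(25/9))) + U = (U + (7 + 175/9)) + U = (U + 238/9) + U = (238/9 + U) + U = 238/9 + 2*U)
A(T(4))*V = (238/9 + 2*4)*(-1/74) = (238/9 + 8)*(-1/74) = (310/9)*(-1/74) = -155/333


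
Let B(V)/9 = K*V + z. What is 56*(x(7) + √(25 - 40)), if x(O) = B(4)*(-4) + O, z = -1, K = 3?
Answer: -21784 + 56*I*√15 ≈ -21784.0 + 216.89*I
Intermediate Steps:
B(V) = -9 + 27*V (B(V) = 9*(3*V - 1) = 9*(-1 + 3*V) = -9 + 27*V)
x(O) = -396 + O (x(O) = (-9 + 27*4)*(-4) + O = (-9 + 108)*(-4) + O = 99*(-4) + O = -396 + O)
56*(x(7) + √(25 - 40)) = 56*((-396 + 7) + √(25 - 40)) = 56*(-389 + √(-15)) = 56*(-389 + I*√15) = -21784 + 56*I*√15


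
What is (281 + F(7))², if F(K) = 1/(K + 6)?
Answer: 13351716/169 ≈ 79004.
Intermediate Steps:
F(K) = 1/(6 + K)
(281 + F(7))² = (281 + 1/(6 + 7))² = (281 + 1/13)² = (3654/13)² = 13351716/169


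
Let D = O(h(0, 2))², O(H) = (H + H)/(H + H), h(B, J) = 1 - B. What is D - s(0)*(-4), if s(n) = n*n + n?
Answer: 1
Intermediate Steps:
O(H) = 1 (O(H) = (2*H)/((2*H)) = (2*H)*(1/(2*H)) = 1)
s(n) = n + n² (s(n) = n² + n = n + n²)
D = 1 (D = 1² = 1)
D - s(0)*(-4) = 1 - 0*(1 + 0)*(-4) = 1 - 0*(-4) = 1 - 1*0*(-4) = 1 + 0*(-4) = 1 + 0 = 1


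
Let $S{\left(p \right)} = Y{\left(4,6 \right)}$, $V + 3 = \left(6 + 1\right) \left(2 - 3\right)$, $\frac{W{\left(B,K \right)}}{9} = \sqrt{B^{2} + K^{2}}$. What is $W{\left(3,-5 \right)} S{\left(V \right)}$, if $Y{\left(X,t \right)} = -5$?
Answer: $- 45 \sqrt{34} \approx -262.39$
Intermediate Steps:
$W{\left(B,K \right)} = 9 \sqrt{B^{2} + K^{2}}$
$V = -10$ ($V = -3 + \left(6 + 1\right) \left(2 - 3\right) = -3 + 7 \left(-1\right) = -3 - 7 = -10$)
$S{\left(p \right)} = -5$
$W{\left(3,-5 \right)} S{\left(V \right)} = 9 \sqrt{3^{2} + \left(-5\right)^{2}} \left(-5\right) = 9 \sqrt{9 + 25} \left(-5\right) = 9 \sqrt{34} \left(-5\right) = - 45 \sqrt{34}$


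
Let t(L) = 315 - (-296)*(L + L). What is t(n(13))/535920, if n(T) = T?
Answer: 8011/535920 ≈ 0.014948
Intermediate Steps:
t(L) = 315 + 592*L (t(L) = 315 - (-296)*2*L = 315 - (-592)*L = 315 + 592*L)
t(n(13))/535920 = (315 + 592*13)/535920 = (315 + 7696)*(1/535920) = 8011*(1/535920) = 8011/535920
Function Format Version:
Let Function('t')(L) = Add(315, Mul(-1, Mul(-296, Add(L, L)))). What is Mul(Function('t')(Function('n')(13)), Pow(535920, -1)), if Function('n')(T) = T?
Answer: Rational(8011, 535920) ≈ 0.014948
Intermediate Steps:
Function('t')(L) = Add(315, Mul(592, L)) (Function('t')(L) = Add(315, Mul(-1, Mul(-296, Mul(2, L)))) = Add(315, Mul(-1, Mul(-592, L))) = Add(315, Mul(592, L)))
Mul(Function('t')(Function('n')(13)), Pow(535920, -1)) = Mul(Add(315, Mul(592, 13)), Pow(535920, -1)) = Mul(Add(315, 7696), Rational(1, 535920)) = Mul(8011, Rational(1, 535920)) = Rational(8011, 535920)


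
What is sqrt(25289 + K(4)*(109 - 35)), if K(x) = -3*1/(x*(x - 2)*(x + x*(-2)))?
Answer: sqrt(404735)/4 ≈ 159.05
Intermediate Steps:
K(x) = 3/(x**2*(-2 + x)) (K(x) = -3*1/(x*(-2 + x)*(x - 2*x)) = -3*(-1/(x**2*(-2 + x))) = -(-3)/(x**2*(-2 + x)) = 3/(x**2*(-2 + x)))
sqrt(25289 + K(4)*(109 - 35)) = sqrt(25289 + (3/(4**2*(-2 + 4)))*(109 - 35)) = sqrt(25289 + (3*(1/16)/2)*74) = sqrt(25289 + (3*(1/16)*(1/2))*74) = sqrt(25289 + (3/32)*74) = sqrt(25289 + 111/16) = sqrt(404735/16) = sqrt(404735)/4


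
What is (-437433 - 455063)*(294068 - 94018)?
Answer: -178543824800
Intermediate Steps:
(-437433 - 455063)*(294068 - 94018) = -892496*200050 = -178543824800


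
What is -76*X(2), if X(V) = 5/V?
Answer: -190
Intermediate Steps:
-76*X(2) = -380/2 = -76*5/2 = -190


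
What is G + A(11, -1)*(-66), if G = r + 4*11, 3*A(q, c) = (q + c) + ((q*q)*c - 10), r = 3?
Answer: 2709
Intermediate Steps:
A(q, c) = -10/3 + c/3 + q/3 + c*q²/3 (A(q, c) = ((q + c) + ((q*q)*c - 10))/3 = ((c + q) + (q²*c - 10))/3 = ((c + q) + (c*q² - 10))/3 = ((c + q) + (-10 + c*q²))/3 = (-10 + c + q + c*q²)/3 = -10/3 + c/3 + q/3 + c*q²/3)
G = 47 (G = 3 + 4*11 = 3 + 44 = 47)
G + A(11, -1)*(-66) = 47 + (-10/3 + (⅓)*(-1) + (⅓)*11 + (⅓)*(-1)*11²)*(-66) = 47 + (-10/3 - ⅓ + 11/3 + (⅓)*(-1)*121)*(-66) = 47 + (-10/3 - ⅓ + 11/3 - 121/3)*(-66) = 47 - 121/3*(-66) = 47 + 2662 = 2709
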